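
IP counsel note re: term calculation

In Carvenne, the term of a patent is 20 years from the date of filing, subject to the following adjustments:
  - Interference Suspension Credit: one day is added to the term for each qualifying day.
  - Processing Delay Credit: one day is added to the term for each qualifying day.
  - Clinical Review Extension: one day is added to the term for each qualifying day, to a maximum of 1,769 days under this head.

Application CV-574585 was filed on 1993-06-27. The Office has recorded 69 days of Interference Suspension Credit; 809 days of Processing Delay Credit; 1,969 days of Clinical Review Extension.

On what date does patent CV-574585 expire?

Base term: filing date + 20 years → 27 June 2013.
Interference Suspension Credit: +69 days → 4 September 2013.
Processing Delay Credit: +809 days → 22 November 2015.
Clinical Review Extension: 1969 days claimed exceeds the 1769-day cap, so +1769 days → 25 September 2020.

2020-09-25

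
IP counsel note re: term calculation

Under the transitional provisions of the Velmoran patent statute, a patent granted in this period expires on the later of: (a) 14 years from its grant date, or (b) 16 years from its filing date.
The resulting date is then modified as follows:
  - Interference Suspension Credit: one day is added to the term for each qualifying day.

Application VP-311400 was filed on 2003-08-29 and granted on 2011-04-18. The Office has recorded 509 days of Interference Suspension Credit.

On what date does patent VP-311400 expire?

September 9, 2026

(a) grant + 14 years → 18 April 2025.
(b) filing + 16 years → 29 August 2019.
Later of the two: 18 April 2025.
Interference Suspension Credit: +509 days → 9 September 2026.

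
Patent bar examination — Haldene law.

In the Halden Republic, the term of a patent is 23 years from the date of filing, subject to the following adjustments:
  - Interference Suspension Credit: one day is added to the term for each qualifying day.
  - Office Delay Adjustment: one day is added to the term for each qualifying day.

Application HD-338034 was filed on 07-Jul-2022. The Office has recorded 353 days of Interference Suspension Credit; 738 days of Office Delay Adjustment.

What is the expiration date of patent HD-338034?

Base term: filing date + 23 years → 7 July 2045.
Interference Suspension Credit: +353 days → 25 June 2046.
Office Delay Adjustment: +738 days → 2 July 2048.

2048-07-02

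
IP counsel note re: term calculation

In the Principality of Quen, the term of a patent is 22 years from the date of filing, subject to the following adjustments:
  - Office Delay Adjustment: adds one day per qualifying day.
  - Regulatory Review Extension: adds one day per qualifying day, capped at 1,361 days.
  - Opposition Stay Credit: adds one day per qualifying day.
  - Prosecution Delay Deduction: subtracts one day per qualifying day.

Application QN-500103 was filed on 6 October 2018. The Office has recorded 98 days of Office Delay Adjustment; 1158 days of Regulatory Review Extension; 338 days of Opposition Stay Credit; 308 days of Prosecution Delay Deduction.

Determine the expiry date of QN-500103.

April 14, 2044

Base term: filing date + 22 years → 6 October 2040.
Office Delay Adjustment: +98 days → 12 January 2041.
Regulatory Review Extension: 1158 days (within the 1361-day cap) → +1158 days → 15 March 2044.
Opposition Stay Credit: +338 days → 16 February 2045.
Prosecution Delay Deduction: −308 days → 14 April 2044.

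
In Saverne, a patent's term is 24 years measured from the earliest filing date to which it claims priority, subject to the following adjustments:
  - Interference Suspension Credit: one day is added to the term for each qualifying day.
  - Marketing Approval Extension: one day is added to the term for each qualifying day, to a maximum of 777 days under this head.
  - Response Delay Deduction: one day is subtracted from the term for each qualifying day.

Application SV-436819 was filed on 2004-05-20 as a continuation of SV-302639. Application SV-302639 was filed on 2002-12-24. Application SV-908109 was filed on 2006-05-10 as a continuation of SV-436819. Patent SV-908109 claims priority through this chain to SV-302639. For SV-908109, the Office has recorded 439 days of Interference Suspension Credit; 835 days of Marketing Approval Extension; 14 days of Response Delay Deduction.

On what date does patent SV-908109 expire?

April 9, 2030

Earliest priority filing: 24 December 2002.
Base term: 24 December 2002 + 24 years → 24 December 2026.
Interference Suspension Credit: +439 days → 7 March 2028.
Marketing Approval Extension: 835 days claimed exceeds the 777-day cap, so +777 days → 23 April 2030.
Response Delay Deduction: −14 days → 9 April 2030.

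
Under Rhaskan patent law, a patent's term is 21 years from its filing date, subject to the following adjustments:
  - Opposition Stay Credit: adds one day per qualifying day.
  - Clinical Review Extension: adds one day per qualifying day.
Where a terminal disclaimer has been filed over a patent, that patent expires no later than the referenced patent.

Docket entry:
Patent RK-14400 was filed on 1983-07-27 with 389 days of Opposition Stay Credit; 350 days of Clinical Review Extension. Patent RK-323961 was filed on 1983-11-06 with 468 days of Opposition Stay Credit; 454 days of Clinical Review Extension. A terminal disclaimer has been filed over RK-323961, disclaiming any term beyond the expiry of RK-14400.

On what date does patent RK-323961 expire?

2006-08-05

Natural term of RK-323961:
  Base: filing + 21 years → 6 November 2004.
  Opposition Stay Credit: +468 days → 17 February 2006.
  Clinical Review Extension: +454 days → 17 May 2007.
Expiry of referenced patent RK-14400:
  Base: filing + 21 years → 27 July 2004.
  Opposition Stay Credit: +389 days → 20 August 2005.
  Clinical Review Extension: +350 days → 5 August 2006.
Terminal disclaimer: RK-323961 expires on the earlier of 17 May 2007 and 5 August 2006.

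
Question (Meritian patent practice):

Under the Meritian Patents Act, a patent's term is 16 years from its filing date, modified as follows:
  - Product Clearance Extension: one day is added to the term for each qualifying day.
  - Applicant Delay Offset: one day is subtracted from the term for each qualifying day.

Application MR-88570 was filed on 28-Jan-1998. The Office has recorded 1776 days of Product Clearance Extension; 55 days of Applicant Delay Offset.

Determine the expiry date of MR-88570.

Base term: filing date + 16 years → 28 January 2014.
Product Clearance Extension: +1776 days → 9 December 2018.
Applicant Delay Offset: −55 days → 15 October 2018.

2018-10-15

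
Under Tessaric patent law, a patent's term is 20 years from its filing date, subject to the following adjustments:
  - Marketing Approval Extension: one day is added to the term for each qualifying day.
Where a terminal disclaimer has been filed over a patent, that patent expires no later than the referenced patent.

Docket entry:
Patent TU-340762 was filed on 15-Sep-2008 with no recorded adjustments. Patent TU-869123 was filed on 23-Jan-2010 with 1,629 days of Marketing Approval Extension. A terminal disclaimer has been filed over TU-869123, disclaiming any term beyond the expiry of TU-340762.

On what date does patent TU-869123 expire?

Natural term of TU-869123:
  Base: filing + 20 years → 23 January 2030.
  Marketing Approval Extension: +1629 days → 10 July 2034.
Expiry of referenced patent TU-340762:
  Base: filing + 20 years → 15 September 2028.
Terminal disclaimer: TU-869123 expires on the earlier of 10 July 2034 and 15 September 2028.

September 15, 2028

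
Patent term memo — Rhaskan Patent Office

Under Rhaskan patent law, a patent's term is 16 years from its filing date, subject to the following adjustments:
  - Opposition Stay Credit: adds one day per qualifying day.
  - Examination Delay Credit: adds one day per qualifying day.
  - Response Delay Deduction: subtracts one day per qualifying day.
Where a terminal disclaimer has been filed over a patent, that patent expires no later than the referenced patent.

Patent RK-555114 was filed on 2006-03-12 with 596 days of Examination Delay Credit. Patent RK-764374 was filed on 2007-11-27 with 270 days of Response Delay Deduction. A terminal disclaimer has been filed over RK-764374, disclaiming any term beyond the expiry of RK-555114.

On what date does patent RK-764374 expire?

2023-03-02

Natural term of RK-764374:
  Base: filing + 16 years → 27 November 2023.
  Response Delay Deduction: −270 days → 2 March 2023.
Expiry of referenced patent RK-555114:
  Base: filing + 16 years → 12 March 2022.
  Examination Delay Credit: +596 days → 29 October 2023.
Terminal disclaimer: RK-764374 expires on the earlier of 2 March 2023 and 29 October 2023.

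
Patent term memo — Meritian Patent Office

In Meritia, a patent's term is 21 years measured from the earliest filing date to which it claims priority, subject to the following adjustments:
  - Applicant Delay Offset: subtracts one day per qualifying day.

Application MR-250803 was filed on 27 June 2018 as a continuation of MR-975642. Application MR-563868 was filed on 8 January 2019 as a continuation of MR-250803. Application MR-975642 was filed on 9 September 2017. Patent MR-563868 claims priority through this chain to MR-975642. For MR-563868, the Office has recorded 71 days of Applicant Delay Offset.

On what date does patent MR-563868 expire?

June 30, 2038

Earliest priority filing: 9 September 2017.
Base term: 9 September 2017 + 21 years → 9 September 2038.
Applicant Delay Offset: −71 days → 30 June 2038.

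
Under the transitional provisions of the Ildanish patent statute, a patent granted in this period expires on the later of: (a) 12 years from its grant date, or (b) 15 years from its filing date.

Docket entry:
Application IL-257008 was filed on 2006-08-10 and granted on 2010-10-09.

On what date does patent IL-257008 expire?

(a) grant + 12 years → 9 October 2022.
(b) filing + 15 years → 10 August 2021.
Later of the two: 9 October 2022.

2022-10-09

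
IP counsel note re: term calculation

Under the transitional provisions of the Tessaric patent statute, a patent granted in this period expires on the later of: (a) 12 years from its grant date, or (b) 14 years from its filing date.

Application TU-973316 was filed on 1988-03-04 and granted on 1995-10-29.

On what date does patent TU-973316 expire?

October 29, 2007

(a) grant + 12 years → 29 October 2007.
(b) filing + 14 years → 4 March 2002.
Later of the two: 29 October 2007.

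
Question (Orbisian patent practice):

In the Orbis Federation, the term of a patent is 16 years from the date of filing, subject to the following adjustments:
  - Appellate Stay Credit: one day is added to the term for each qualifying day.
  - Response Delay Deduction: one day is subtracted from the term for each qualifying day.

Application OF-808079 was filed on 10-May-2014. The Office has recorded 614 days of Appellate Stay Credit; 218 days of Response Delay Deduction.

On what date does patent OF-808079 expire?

2031-06-10

Base term: filing date + 16 years → 10 May 2030.
Appellate Stay Credit: +614 days → 14 January 2032.
Response Delay Deduction: −218 days → 10 June 2031.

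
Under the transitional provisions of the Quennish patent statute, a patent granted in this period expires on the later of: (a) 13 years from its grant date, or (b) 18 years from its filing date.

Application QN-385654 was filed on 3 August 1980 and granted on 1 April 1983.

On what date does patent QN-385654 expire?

(a) grant + 13 years → 1 April 1996.
(b) filing + 18 years → 3 August 1998.
Later of the two: 3 August 1998.

August 3, 1998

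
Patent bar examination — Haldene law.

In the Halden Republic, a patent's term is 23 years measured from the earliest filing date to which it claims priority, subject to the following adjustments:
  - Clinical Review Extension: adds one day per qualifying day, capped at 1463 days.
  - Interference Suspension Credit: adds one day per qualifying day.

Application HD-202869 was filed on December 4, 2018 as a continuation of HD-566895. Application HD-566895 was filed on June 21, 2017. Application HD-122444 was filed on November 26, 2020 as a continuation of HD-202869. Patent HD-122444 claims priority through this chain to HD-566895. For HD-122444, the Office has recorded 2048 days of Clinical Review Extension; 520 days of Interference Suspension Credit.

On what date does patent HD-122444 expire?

November 25, 2045

Earliest priority filing: 21 June 2017.
Base term: 21 June 2017 + 23 years → 21 June 2040.
Clinical Review Extension: 2048 days claimed exceeds the 1463-day cap, so +1463 days → 23 June 2044.
Interference Suspension Credit: +520 days → 25 November 2045.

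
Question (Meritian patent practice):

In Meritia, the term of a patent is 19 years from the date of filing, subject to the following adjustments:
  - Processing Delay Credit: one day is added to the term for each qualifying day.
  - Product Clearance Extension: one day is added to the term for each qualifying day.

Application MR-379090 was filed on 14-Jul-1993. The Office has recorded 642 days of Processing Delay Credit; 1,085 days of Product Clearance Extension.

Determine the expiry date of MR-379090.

Base term: filing date + 19 years → 14 July 2012.
Processing Delay Credit: +642 days → 17 April 2014.
Product Clearance Extension: +1085 days → 6 April 2017.

2017-04-06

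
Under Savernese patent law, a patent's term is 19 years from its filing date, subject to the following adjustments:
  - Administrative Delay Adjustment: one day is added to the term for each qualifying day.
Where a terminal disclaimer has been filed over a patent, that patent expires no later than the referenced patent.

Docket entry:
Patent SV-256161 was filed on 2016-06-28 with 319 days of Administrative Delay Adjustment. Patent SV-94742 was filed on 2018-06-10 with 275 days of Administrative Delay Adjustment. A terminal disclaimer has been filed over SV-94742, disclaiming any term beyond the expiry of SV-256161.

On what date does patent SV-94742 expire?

2036-05-12

Natural term of SV-94742:
  Base: filing + 19 years → 10 June 2037.
  Administrative Delay Adjustment: +275 days → 12 March 2038.
Expiry of referenced patent SV-256161:
  Base: filing + 19 years → 28 June 2035.
  Administrative Delay Adjustment: +319 days → 12 May 2036.
Terminal disclaimer: SV-94742 expires on the earlier of 12 March 2038 and 12 May 2036.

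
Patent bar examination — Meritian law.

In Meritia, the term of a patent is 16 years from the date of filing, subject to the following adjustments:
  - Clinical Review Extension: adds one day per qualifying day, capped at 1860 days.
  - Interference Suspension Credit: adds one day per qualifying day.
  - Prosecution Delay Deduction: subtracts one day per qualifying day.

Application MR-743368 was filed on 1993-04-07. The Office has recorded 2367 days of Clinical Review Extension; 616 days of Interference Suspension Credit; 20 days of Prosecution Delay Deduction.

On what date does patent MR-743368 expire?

2015-12-28

Base term: filing date + 16 years → 7 April 2009.
Clinical Review Extension: 2367 days claimed exceeds the 1860-day cap, so +1860 days → 11 May 2014.
Interference Suspension Credit: +616 days → 17 January 2016.
Prosecution Delay Deduction: −20 days → 28 December 2015.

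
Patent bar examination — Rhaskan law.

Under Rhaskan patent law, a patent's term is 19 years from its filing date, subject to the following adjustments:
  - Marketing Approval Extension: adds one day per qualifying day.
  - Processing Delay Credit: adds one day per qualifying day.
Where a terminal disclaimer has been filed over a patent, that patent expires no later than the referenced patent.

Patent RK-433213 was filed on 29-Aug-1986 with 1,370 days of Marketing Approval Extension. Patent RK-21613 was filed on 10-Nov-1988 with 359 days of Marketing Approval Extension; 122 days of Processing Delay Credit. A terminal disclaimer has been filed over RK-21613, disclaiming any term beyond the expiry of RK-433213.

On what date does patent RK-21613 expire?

Natural term of RK-21613:
  Base: filing + 19 years → 10 November 2007.
  Marketing Approval Extension: +359 days → 3 November 2008.
  Processing Delay Credit: +122 days → 5 March 2009.
Expiry of referenced patent RK-433213:
  Base: filing + 19 years → 29 August 2005.
  Marketing Approval Extension: +1370 days → 30 May 2009.
Terminal disclaimer: RK-21613 expires on the earlier of 5 March 2009 and 30 May 2009.

2009-03-05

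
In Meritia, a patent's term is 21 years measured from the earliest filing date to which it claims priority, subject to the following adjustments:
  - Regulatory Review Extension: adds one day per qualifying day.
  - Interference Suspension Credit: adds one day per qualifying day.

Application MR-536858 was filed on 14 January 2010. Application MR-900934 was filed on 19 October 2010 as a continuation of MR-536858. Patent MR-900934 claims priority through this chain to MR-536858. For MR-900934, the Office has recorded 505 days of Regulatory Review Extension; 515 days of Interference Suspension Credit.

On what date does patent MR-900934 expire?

Earliest priority filing: 14 January 2010.
Base term: 14 January 2010 + 21 years → 14 January 2031.
Regulatory Review Extension: +505 days → 2 June 2032.
Interference Suspension Credit: +515 days → 30 October 2033.

2033-10-30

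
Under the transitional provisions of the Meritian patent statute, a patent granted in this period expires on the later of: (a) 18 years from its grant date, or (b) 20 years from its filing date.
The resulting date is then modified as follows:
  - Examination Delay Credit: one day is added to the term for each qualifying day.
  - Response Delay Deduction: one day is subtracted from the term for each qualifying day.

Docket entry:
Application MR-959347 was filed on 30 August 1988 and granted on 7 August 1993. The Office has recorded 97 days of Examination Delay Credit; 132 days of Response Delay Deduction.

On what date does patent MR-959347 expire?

(a) grant + 18 years → 7 August 2011.
(b) filing + 20 years → 30 August 2008.
Later of the two: 7 August 2011.
Examination Delay Credit: +97 days → 12 November 2011.
Response Delay Deduction: −132 days → 3 July 2011.

2011-07-03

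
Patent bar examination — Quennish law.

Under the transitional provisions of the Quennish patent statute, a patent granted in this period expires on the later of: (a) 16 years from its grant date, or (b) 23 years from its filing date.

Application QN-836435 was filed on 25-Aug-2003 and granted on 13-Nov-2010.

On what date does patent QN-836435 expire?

2026-11-13

(a) grant + 16 years → 13 November 2026.
(b) filing + 23 years → 25 August 2026.
Later of the two: 13 November 2026.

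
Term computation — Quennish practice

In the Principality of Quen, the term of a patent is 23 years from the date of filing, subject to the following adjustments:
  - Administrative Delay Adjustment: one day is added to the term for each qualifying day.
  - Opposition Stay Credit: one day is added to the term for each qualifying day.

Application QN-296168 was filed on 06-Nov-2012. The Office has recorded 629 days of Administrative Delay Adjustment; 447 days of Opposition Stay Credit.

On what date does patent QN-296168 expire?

Base term: filing date + 23 years → 6 November 2035.
Administrative Delay Adjustment: +629 days → 27 July 2037.
Opposition Stay Credit: +447 days → 17 October 2038.

October 17, 2038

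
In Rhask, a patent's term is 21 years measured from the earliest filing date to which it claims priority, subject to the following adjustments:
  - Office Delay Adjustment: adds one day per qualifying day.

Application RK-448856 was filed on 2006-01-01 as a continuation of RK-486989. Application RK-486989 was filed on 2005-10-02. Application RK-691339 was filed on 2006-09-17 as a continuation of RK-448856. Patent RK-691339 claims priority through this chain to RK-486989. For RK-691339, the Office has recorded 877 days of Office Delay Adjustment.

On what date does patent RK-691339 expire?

February 25, 2029

Earliest priority filing: 2 October 2005.
Base term: 2 October 2005 + 21 years → 2 October 2026.
Office Delay Adjustment: +877 days → 25 February 2029.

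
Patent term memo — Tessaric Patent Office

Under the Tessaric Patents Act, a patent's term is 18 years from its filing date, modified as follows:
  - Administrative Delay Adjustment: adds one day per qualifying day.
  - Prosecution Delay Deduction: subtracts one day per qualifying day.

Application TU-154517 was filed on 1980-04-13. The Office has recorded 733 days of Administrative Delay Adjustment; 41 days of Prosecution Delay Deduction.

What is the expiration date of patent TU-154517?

Base term: filing date + 18 years → 13 April 1998.
Administrative Delay Adjustment: +733 days → 15 April 2000.
Prosecution Delay Deduction: −41 days → 5 March 2000.

2000-03-05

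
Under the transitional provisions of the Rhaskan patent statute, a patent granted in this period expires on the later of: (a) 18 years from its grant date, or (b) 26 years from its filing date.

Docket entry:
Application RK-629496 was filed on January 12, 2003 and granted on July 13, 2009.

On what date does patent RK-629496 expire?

(a) grant + 18 years → 13 July 2027.
(b) filing + 26 years → 12 January 2029.
Later of the two: 12 January 2029.

January 12, 2029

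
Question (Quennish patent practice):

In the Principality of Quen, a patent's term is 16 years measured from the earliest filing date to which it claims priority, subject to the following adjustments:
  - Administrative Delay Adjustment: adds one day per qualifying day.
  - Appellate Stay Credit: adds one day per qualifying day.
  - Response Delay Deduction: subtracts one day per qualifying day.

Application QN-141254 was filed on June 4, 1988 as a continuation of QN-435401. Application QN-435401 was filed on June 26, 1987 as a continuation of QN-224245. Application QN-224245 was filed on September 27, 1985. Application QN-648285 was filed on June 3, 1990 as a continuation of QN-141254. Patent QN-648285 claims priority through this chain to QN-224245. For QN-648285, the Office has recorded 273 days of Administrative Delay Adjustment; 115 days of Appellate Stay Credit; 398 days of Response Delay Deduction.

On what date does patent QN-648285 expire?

2001-09-17

Earliest priority filing: 27 September 1985.
Base term: 27 September 1985 + 16 years → 27 September 2001.
Administrative Delay Adjustment: +273 days → 27 June 2002.
Appellate Stay Credit: +115 days → 20 October 2002.
Response Delay Deduction: −398 days → 17 September 2001.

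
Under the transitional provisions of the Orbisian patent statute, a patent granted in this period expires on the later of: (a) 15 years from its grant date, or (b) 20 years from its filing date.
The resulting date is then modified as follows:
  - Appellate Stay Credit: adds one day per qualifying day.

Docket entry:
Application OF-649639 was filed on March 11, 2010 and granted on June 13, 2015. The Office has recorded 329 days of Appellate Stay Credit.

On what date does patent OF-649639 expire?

May 8, 2031

(a) grant + 15 years → 13 June 2030.
(b) filing + 20 years → 11 March 2030.
Later of the two: 13 June 2030.
Appellate Stay Credit: +329 days → 8 May 2031.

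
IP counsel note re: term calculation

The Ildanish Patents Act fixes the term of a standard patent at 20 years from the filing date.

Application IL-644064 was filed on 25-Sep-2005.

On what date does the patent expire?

2025-09-25

Filing date + 20 years → 25 September 2025.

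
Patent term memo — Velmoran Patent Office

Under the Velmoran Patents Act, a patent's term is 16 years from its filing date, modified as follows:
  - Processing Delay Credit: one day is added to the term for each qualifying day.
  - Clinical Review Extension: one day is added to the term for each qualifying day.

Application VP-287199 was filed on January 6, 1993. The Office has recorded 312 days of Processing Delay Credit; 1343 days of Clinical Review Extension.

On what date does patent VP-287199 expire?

2013-07-19

Base term: filing date + 16 years → 6 January 2009.
Processing Delay Credit: +312 days → 14 November 2009.
Clinical Review Extension: +1343 days → 19 July 2013.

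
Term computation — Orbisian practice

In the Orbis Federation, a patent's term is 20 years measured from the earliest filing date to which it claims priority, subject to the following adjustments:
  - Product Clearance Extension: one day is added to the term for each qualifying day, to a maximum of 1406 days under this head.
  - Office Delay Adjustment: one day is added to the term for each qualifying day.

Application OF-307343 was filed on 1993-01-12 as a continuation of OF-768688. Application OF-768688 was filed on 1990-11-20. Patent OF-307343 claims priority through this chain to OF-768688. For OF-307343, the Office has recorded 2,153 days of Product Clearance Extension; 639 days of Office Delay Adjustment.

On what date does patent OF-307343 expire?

Earliest priority filing: 20 November 1990.
Base term: 20 November 1990 + 20 years → 20 November 2010.
Product Clearance Extension: 2153 days claimed exceeds the 1406-day cap, so +1406 days → 26 September 2014.
Office Delay Adjustment: +639 days → 26 June 2016.

2016-06-26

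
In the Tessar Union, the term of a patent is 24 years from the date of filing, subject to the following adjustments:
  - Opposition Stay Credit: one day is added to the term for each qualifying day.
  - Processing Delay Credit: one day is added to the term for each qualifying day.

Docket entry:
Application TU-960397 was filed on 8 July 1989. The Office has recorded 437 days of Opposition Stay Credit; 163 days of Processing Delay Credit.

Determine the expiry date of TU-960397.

2015-02-28

Base term: filing date + 24 years → 8 July 2013.
Opposition Stay Credit: +437 days → 18 September 2014.
Processing Delay Credit: +163 days → 28 February 2015.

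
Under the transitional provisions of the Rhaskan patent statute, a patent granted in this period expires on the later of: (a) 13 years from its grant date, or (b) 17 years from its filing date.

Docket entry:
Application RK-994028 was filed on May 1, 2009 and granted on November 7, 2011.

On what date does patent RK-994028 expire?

(a) grant + 13 years → 7 November 2024.
(b) filing + 17 years → 1 May 2026.
Later of the two: 1 May 2026.

May 1, 2026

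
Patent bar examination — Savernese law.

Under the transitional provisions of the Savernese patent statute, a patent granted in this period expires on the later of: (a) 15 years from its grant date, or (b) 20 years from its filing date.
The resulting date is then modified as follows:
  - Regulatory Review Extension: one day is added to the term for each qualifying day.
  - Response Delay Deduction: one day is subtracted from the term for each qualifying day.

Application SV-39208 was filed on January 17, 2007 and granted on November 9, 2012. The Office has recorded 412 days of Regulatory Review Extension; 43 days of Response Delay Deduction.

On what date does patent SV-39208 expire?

2028-11-12

(a) grant + 15 years → 9 November 2027.
(b) filing + 20 years → 17 January 2027.
Later of the two: 9 November 2027.
Regulatory Review Extension: +412 days → 25 December 2028.
Response Delay Deduction: −43 days → 12 November 2028.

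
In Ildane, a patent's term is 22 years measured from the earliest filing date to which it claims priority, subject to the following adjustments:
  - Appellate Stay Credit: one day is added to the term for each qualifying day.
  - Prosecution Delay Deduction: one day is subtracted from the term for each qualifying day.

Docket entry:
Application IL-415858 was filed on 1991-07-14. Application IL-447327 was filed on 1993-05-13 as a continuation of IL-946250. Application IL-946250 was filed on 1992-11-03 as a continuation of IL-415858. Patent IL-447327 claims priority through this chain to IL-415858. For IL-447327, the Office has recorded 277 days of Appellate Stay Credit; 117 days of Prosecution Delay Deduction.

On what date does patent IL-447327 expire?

December 21, 2013

Earliest priority filing: 14 July 1991.
Base term: 14 July 1991 + 22 years → 14 July 2013.
Appellate Stay Credit: +277 days → 17 April 2014.
Prosecution Delay Deduction: −117 days → 21 December 2013.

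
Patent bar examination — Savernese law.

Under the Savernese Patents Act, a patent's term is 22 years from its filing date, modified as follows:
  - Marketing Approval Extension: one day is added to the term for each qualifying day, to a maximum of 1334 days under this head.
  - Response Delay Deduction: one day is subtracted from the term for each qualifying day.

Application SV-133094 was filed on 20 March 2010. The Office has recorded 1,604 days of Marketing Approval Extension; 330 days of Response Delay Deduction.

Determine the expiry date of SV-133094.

Base term: filing date + 22 years → 20 March 2032.
Marketing Approval Extension: 1604 days claimed exceeds the 1334-day cap, so +1334 days → 14 November 2035.
Response Delay Deduction: −330 days → 19 December 2034.

2034-12-19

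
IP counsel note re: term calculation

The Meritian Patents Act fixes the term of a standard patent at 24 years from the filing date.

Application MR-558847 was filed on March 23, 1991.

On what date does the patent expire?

Filing date + 24 years → 23 March 2015.

March 23, 2015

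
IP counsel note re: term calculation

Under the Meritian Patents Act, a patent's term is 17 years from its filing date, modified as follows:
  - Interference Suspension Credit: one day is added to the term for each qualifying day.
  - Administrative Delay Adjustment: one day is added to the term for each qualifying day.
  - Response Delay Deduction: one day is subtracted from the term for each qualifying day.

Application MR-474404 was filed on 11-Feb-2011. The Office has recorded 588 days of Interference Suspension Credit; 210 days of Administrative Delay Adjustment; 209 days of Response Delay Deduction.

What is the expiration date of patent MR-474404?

2029-09-22

Base term: filing date + 17 years → 11 February 2028.
Interference Suspension Credit: +588 days → 21 September 2029.
Administrative Delay Adjustment: +210 days → 19 April 2030.
Response Delay Deduction: −209 days → 22 September 2029.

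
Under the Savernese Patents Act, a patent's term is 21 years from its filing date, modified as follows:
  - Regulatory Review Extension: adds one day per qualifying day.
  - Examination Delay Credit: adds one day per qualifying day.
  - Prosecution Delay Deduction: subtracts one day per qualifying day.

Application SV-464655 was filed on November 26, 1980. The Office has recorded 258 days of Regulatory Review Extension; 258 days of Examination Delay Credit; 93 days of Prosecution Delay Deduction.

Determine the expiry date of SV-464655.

Base term: filing date + 21 years → 26 November 2001.
Regulatory Review Extension: +258 days → 11 August 2002.
Examination Delay Credit: +258 days → 26 April 2003.
Prosecution Delay Deduction: −93 days → 23 January 2003.

2003-01-23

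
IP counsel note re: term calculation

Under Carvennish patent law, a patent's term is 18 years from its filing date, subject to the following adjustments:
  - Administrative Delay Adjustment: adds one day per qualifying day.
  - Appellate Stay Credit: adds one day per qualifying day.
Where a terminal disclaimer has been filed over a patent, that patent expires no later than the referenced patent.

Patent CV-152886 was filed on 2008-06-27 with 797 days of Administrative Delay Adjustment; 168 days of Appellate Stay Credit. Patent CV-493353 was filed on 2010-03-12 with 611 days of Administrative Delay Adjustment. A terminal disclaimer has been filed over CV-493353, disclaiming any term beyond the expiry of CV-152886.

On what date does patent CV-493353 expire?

2029-02-16

Natural term of CV-493353:
  Base: filing + 18 years → 12 March 2028.
  Administrative Delay Adjustment: +611 days → 13 November 2029.
Expiry of referenced patent CV-152886:
  Base: filing + 18 years → 27 June 2026.
  Administrative Delay Adjustment: +797 days → 1 September 2028.
  Appellate Stay Credit: +168 days → 16 February 2029.
Terminal disclaimer: CV-493353 expires on the earlier of 13 November 2029 and 16 February 2029.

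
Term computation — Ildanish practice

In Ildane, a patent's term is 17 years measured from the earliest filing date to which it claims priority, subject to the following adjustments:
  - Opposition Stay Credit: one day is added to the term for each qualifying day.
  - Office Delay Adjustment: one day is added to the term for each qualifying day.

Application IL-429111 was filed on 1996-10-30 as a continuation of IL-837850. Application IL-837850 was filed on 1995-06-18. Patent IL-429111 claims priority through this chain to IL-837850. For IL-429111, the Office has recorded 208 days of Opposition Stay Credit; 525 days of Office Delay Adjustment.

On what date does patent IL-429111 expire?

Earliest priority filing: 18 June 1995.
Base term: 18 June 1995 + 17 years → 18 June 2012.
Opposition Stay Credit: +208 days → 12 January 2013.
Office Delay Adjustment: +525 days → 21 June 2014.

June 21, 2014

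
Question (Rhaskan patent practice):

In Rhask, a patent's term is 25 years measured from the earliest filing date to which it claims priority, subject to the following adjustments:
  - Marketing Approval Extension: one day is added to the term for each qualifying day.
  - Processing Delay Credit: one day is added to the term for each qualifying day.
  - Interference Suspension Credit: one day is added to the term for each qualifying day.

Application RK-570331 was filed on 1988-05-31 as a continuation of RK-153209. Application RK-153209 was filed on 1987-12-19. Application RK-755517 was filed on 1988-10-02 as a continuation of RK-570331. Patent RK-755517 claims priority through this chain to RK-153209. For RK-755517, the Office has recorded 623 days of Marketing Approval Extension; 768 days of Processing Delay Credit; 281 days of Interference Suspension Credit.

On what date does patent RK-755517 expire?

Earliest priority filing: 19 December 1987.
Base term: 19 December 1987 + 25 years → 19 December 2012.
Marketing Approval Extension: +623 days → 3 September 2014.
Processing Delay Credit: +768 days → 10 October 2016.
Interference Suspension Credit: +281 days → 18 July 2017.

2017-07-18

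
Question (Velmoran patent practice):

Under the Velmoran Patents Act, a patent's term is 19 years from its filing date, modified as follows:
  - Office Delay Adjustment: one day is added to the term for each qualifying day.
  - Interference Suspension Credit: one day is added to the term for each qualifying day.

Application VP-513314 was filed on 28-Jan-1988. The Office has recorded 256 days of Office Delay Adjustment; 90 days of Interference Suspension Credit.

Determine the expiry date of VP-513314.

2008-01-09

Base term: filing date + 19 years → 28 January 2007.
Office Delay Adjustment: +256 days → 11 October 2007.
Interference Suspension Credit: +90 days → 9 January 2008.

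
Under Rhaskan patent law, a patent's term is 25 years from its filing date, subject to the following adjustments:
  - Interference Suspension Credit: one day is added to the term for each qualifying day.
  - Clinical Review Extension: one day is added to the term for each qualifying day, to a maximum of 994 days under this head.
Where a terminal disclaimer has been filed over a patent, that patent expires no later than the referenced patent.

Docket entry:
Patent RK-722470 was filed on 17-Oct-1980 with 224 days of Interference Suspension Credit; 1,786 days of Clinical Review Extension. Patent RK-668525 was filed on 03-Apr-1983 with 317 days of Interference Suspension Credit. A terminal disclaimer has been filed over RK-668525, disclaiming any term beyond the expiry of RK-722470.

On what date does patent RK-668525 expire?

Natural term of RK-668525:
  Base: filing + 25 years → 3 April 2008.
  Interference Suspension Credit: +317 days → 14 February 2009.
Expiry of referenced patent RK-722470:
  Base: filing + 25 years → 17 October 2005.
  Interference Suspension Credit: +224 days → 29 May 2006.
  Clinical Review Extension: 1786 days claimed exceeds the 994-day cap, so +994 days → 16 February 2009.
Terminal disclaimer: RK-668525 expires on the earlier of 14 February 2009 and 16 February 2009.

2009-02-14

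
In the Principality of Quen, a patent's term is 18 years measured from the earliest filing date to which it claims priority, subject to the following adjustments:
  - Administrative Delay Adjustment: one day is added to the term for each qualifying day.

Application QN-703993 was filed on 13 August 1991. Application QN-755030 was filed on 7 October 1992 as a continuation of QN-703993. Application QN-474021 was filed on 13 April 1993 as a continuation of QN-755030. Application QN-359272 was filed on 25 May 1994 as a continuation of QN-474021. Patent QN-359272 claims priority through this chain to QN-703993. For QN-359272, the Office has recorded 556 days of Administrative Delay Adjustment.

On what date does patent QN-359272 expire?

Earliest priority filing: 13 August 1991.
Base term: 13 August 1991 + 18 years → 13 August 2009.
Administrative Delay Adjustment: +556 days → 20 February 2011.

February 20, 2011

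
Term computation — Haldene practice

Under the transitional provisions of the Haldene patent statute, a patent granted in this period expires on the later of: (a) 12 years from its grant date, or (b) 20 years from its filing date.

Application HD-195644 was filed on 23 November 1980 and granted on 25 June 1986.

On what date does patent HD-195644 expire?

November 23, 2000

(a) grant + 12 years → 25 June 1998.
(b) filing + 20 years → 23 November 2000.
Later of the two: 23 November 2000.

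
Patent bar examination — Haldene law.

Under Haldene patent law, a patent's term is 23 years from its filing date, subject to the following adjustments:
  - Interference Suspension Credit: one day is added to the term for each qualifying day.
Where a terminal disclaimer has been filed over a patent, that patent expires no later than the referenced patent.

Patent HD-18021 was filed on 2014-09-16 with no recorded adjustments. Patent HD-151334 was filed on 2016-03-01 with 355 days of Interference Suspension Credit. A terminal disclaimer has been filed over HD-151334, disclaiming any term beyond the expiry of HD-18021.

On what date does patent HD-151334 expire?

Natural term of HD-151334:
  Base: filing + 23 years → 1 March 2039.
  Interference Suspension Credit: +355 days → 19 February 2040.
Expiry of referenced patent HD-18021:
  Base: filing + 23 years → 16 September 2037.
Terminal disclaimer: HD-151334 expires on the earlier of 19 February 2040 and 16 September 2037.

2037-09-16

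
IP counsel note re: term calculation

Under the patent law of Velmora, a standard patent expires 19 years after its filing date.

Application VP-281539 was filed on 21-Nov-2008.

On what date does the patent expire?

2027-11-21

Filing date + 19 years → 21 November 2027.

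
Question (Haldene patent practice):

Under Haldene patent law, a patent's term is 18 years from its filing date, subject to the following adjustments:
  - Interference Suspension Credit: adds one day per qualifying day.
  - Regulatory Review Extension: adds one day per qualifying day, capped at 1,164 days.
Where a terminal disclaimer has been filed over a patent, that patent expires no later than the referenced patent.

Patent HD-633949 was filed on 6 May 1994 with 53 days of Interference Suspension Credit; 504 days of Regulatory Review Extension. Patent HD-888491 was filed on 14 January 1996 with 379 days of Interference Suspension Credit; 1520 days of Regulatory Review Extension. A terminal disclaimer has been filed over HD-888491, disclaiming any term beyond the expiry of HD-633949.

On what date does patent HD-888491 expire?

November 14, 2013

Natural term of HD-888491:
  Base: filing + 18 years → 14 January 2014.
  Interference Suspension Credit: +379 days → 28 January 2015.
  Regulatory Review Extension: 1520 days claimed exceeds the 1164-day cap, so +1164 days → 6 April 2018.
Expiry of referenced patent HD-633949:
  Base: filing + 18 years → 6 May 2012.
  Interference Suspension Credit: +53 days → 28 June 2012.
  Regulatory Review Extension: 504 days (within the 1164-day cap) → +504 days → 14 November 2013.
Terminal disclaimer: HD-888491 expires on the earlier of 6 April 2018 and 14 November 2013.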